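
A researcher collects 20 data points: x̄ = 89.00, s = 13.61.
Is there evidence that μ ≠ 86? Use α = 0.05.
One-sample t-test:
H₀: μ = 86
H₁: μ ≠ 86
df = n - 1 = 19
t = (x̄ - μ₀) / (s/√n) = (89.00 - 86) / (13.61/√20) = 0.986
p-value = 0.3366

Since p-value > α = 0.05, we fail to reject H₀.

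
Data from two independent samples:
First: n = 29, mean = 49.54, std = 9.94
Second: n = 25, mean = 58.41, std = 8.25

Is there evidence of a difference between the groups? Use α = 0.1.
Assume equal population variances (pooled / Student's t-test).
Student's two-sample t-test (equal variances):
H₀: μ₁ = μ₂
H₁: μ₁ ≠ μ₂
df = n₁ + n₂ - 2 = 52
Pooled variance s_p² = [(n₁-1)s₁² + (n₂-1)s₂²] / (n₁ + n₂ - 2) = [(28)(9.94²) + (24)(8.25²)] / 52 = 84.6154
SE = √(s_p²(1/n₁ + 1/n₂)) = √(84.6154 × (1/29 + 1/25)) = 2.5105
t = (x̄₁ - x̄₂) / SE = (49.54 - 58.41) / 2.5105 = -8.87 / 2.5105 = -3.533
p-value = 0.0009

Since p-value < α = 0.1, we reject H₀.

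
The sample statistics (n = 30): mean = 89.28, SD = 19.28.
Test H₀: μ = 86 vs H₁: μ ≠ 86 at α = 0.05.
One-sample t-test:
H₀: μ = 86
H₁: μ ≠ 86
df = n - 1 = 29
t = (x̄ - μ₀) / (s/√n) = (89.28 - 86) / (19.28/√30) = 0.932
p-value = 0.3591

Since p-value > α = 0.05, we fail to reject H₀.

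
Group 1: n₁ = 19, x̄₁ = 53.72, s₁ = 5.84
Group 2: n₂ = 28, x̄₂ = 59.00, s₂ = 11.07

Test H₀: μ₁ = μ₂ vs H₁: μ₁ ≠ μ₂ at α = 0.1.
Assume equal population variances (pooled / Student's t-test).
Student's two-sample t-test (equal variances):
H₀: μ₁ = μ₂
H₁: μ₁ ≠ μ₂
df = n₁ + n₂ - 2 = 45
Pooled variance s_p² = [(n₁-1)s₁² + (n₂-1)s₂²] / (n₁ + n₂ - 2) = [(18)(5.84²) + (27)(11.07²)] / 45 = 87.1692
SE = √(s_p²(1/n₁ + 1/n₂)) = √(87.1692 × (1/19 + 1/28)) = 2.7751
t = (x̄₁ - x̄₂) / SE = (53.72 - 59.00) / 2.7751 = -5.28 / 2.7751 = -1.903
p-value = 0.0635

Since p-value < α = 0.1, we reject H₀.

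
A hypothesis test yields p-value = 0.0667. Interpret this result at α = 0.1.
Since p = 0.0667 < α = 0.1, reject H₀.
There is sufficient evidence to reject the null hypothesis; the result is statistically significant at the 0.1 level.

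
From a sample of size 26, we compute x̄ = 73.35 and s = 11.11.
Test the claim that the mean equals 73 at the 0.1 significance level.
One-sample t-test:
H₀: μ = 73
H₁: μ ≠ 73
df = n - 1 = 25
t = (x̄ - μ₀) / (s/√n) = (73.35 - 73) / (11.11/√26) = 0.161
p-value = 0.8737

Since p-value > α = 0.1, we fail to reject H₀.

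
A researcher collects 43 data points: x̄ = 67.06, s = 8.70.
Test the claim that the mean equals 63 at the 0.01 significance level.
One-sample t-test:
H₀: μ = 63
H₁: μ ≠ 63
df = n - 1 = 42
t = (x̄ - μ₀) / (s/√n) = (67.06 - 63) / (8.70/√43) = 3.060
p-value = 0.0038

Since p-value < α = 0.01, we reject H₀.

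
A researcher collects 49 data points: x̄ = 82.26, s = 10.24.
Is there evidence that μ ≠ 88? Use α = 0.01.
One-sample t-test:
H₀: μ = 88
H₁: μ ≠ 88
df = n - 1 = 48
t = (x̄ - μ₀) / (s/√n) = (82.26 - 88) / (10.24/√49) = -3.924
p-value = 0.0003

Since p-value < α = 0.01, we reject H₀.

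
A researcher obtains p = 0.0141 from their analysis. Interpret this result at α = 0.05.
Since p = 0.0141 < α = 0.05, reject H₀.
There is sufficient evidence to reject the null hypothesis; the result is statistically significant at the 0.05 level.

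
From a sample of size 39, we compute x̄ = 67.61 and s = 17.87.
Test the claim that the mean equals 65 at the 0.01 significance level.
One-sample t-test:
H₀: μ = 65
H₁: μ ≠ 65
df = n - 1 = 38
t = (x̄ - μ₀) / (s/√n) = (67.61 - 65) / (17.87/√39) = 0.912
p-value = 0.3675

Since p-value > α = 0.01, we fail to reject H₀.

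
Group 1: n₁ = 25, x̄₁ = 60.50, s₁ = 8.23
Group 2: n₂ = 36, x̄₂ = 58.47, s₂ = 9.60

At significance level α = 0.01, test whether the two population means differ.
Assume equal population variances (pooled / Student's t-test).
Student's two-sample t-test (equal variances):
H₀: μ₁ = μ₂
H₁: μ₁ ≠ μ₂
df = n₁ + n₂ - 2 = 59
Pooled variance s_p² = [(n₁-1)s₁² + (n₂-1)s₂²] / (n₁ + n₂ - 2) = [(24)(8.23²) + (35)(9.60²)] / 59 = 82.2236
SE = √(s_p²(1/n₁ + 1/n₂)) = √(82.2236 × (1/25 + 1/36)) = 2.3607
t = (x̄₁ - x̄₂) / SE = (60.50 - 58.47) / 2.3607 = 2.03 / 2.3607 = 0.860
p-value = 0.3933

Since p-value > α = 0.01, we fail to reject H₀.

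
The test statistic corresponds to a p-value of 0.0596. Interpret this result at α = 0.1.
Since p = 0.0596 < α = 0.1, reject H₀.
There is sufficient evidence to reject the null hypothesis; the result is statistically significant at the 0.1 level.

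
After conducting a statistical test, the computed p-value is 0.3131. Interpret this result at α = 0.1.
Since p = 0.3131 > α = 0.1, fail to reject H₀.
There is insufficient evidence to reject the null hypothesis; the result is not statistically significant at the 0.1 level.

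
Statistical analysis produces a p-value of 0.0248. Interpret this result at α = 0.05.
Since p = 0.0248 < α = 0.05, reject H₀.
There is sufficient evidence to reject the null hypothesis; the result is statistically significant at the 0.05 level.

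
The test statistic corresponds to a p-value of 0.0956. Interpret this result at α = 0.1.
Since p = 0.0956 < α = 0.1, reject H₀.
There is sufficient evidence to reject the null hypothesis; the result is statistically significant at the 0.1 level.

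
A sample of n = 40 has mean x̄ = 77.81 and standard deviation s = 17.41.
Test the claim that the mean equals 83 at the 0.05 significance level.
One-sample t-test:
H₀: μ = 83
H₁: μ ≠ 83
df = n - 1 = 39
t = (x̄ - μ₀) / (s/√n) = (77.81 - 83) / (17.41/√40) = -1.885
p-value = 0.0668

Since p-value > α = 0.05, we fail to reject H₀.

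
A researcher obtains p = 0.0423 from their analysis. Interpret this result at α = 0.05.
Since p = 0.0423 < α = 0.05, reject H₀.
There is sufficient evidence to reject the null hypothesis; the result is statistically significant at the 0.05 level.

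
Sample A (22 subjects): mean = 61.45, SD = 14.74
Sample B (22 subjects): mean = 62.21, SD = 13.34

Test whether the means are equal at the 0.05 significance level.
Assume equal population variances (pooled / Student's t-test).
Student's two-sample t-test (equal variances):
H₀: μ₁ = μ₂
H₁: μ₁ ≠ μ₂
df = n₁ + n₂ - 2 = 42
Pooled variance s_p² = [(n₁-1)s₁² + (n₂-1)s₂²] / (n₁ + n₂ - 2) = [(21)(14.74²) + (21)(13.34²)] / 42 = 197.6116
SE = √(s_p²(1/n₁ + 1/n₂)) = √(197.6116 × (1/22 + 1/22)) = 4.2385
t = (x̄₁ - x̄₂) / SE = (61.45 - 62.21) / 4.2385 = -0.76 / 4.2385 = -0.179
p-value = 0.8586

Since p-value > α = 0.05, we fail to reject H₀.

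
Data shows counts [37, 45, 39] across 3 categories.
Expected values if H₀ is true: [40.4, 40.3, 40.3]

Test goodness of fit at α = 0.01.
Chi-square goodness of fit test:
H₀: observed counts match expected distribution
H₁: observed counts differ from expected distribution
df = k - 1 = 2
χ² = Σ(O - E)²/E
   = (37 - 40.4)²/40.4 + (45 - 40.3)²/40.3 + (39 - 40.3)²/40.3
   = 0.286 + 0.548 + 0.042
   = 0.88
p-value = 0.6453

Since p-value > α = 0.01, we fail to reject H₀.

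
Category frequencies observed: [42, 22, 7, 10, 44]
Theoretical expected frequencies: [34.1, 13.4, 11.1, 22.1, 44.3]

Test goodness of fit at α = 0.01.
Chi-square goodness of fit test:
H₀: observed counts match expected distribution
H₁: observed counts differ from expected distribution
df = k - 1 = 4
χ² = Σ(O - E)²/E
   = (42 - 34.1)²/34.1 + (22 - 13.4)²/13.4 + (7 - 11.1)²/11.1 + (10 - 22.1)²/22.1 + (44 - 44.3)²/44.3
   = 1.830 + 5.519 + 1.514 + 6.625 + 0.002
   = 15.49
p-value = 0.0038

Since p-value < α = 0.01, we reject H₀.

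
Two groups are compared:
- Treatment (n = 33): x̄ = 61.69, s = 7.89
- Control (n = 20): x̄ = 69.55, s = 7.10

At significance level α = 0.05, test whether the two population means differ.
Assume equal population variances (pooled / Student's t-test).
Student's two-sample t-test (equal variances):
H₀: μ₁ = μ₂
H₁: μ₁ ≠ μ₂
df = n₁ + n₂ - 2 = 51
Pooled variance s_p² = [(n₁-1)s₁² + (n₂-1)s₂²] / (n₁ + n₂ - 2) = [(32)(7.89²) + (19)(7.10²)] / 51 = 57.8403
SE = √(s_p²(1/n₁ + 1/n₂)) = √(57.8403 × (1/33 + 1/20)) = 2.1552
t = (x̄₁ - x̄₂) / SE = (61.69 - 69.55) / 2.1552 = -7.86 / 2.1552 = -3.647
p-value = 0.0006

Since p-value < α = 0.05, we reject H₀.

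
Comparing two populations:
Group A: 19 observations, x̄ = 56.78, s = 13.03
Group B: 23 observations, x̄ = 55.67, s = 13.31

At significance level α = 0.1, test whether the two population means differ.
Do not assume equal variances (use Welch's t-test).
Welch's two-sample t-test:
H₀: μ₁ = μ₂
H₁: μ₁ ≠ μ₂
s₁²/n₁ = 13.03²/19 = 8.9358,  s₂²/n₂ = 13.31²/23 = 7.7024
SE = √(s₁²/n₁ + s₂²/n₂) = √(8.9358 + 7.7024) = 4.0790
df (Welch-Satterthwaite) = (s₁²/n₁ + s₂²/n₂)² / [(s₁²/n₁)²/(n₁-1) + (s₂²/n₂)²/(n₂-1)] ≈ 38.81
t = (x̄₁ - x̄₂) / SE = (56.78 - 55.67) / 4.0790 = 1.11 / 4.0790 = 0.272
p-value = 0.7870

Since p-value > α = 0.1, we fail to reject H₀.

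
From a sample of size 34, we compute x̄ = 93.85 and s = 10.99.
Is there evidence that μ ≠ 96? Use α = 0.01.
One-sample t-test:
H₀: μ = 96
H₁: μ ≠ 96
df = n - 1 = 33
t = (x̄ - μ₀) / (s/√n) = (93.85 - 96) / (10.99/√34) = -1.141
p-value = 0.2622

Since p-value > α = 0.01, we fail to reject H₀.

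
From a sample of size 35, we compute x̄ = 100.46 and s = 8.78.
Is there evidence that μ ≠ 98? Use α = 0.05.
One-sample t-test:
H₀: μ = 98
H₁: μ ≠ 98
df = n - 1 = 34
t = (x̄ - μ₀) / (s/√n) = (100.46 - 98) / (8.78/√35) = 1.658
p-value = 0.1066

Since p-value > α = 0.05, we fail to reject H₀.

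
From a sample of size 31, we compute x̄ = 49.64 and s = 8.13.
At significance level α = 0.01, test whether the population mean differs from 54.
One-sample t-test:
H₀: μ = 54
H₁: μ ≠ 54
df = n - 1 = 30
t = (x̄ - μ₀) / (s/√n) = (49.64 - 54) / (8.13/√31) = -2.986
p-value = 0.0056

Since p-value < α = 0.01, we reject H₀.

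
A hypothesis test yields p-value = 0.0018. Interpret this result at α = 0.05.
Since p = 0.0018 < α = 0.05, reject H₀.
There is sufficient evidence to reject the null hypothesis; the result is statistically significant at the 0.05 level.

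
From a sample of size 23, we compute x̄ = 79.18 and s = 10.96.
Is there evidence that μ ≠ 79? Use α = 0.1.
One-sample t-test:
H₀: μ = 79
H₁: μ ≠ 79
df = n - 1 = 22
t = (x̄ - μ₀) / (s/√n) = (79.18 - 79) / (10.96/√23) = 0.079
p-value = 0.9379

Since p-value > α = 0.1, we fail to reject H₀.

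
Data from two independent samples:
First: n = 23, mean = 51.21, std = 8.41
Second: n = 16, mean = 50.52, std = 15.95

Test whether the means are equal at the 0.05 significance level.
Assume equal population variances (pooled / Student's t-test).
Student's two-sample t-test (equal variances):
H₀: μ₁ = μ₂
H₁: μ₁ ≠ μ₂
df = n₁ + n₂ - 2 = 37
Pooled variance s_p² = [(n₁-1)s₁² + (n₂-1)s₂²] / (n₁ + n₂ - 2) = [(22)(8.41²) + (15)(15.95²)] / 37 = 145.1907
SE = √(s_p²(1/n₁ + 1/n₂)) = √(145.1907 × (1/23 + 1/16)) = 3.9226
t = (x̄₁ - x̄₂) / SE = (51.21 - 50.52) / 3.9226 = 0.69 / 3.9226 = 0.176
p-value = 0.8613

Since p-value > α = 0.05, we fail to reject H₀.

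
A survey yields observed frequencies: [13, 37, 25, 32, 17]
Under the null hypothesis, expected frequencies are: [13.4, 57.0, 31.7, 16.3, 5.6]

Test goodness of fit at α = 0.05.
Chi-square goodness of fit test:
H₀: observed counts match expected distribution
H₁: observed counts differ from expected distribution
df = k - 1 = 4
χ² = Σ(O - E)²/E
   = (13 - 13.4)²/13.4 + (37 - 57.0)²/57.0 + (25 - 31.7)²/31.7 + (32 - 16.3)²/16.3 + (17 - 5.6)²/5.6
   = 0.012 + 7.018 + 1.416 + 15.122 + 23.207
   = 46.77
p-value < 0.0001

Since p-value < α = 0.05, we reject H₀.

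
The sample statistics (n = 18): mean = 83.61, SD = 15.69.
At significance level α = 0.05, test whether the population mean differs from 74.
One-sample t-test:
H₀: μ = 74
H₁: μ ≠ 74
df = n - 1 = 17
t = (x̄ - μ₀) / (s/√n) = (83.61 - 74) / (15.69/√18) = 2.599
p-value = 0.0187

Since p-value < α = 0.05, we reject H₀.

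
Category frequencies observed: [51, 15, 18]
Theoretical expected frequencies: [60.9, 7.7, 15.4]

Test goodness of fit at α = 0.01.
Chi-square goodness of fit test:
H₀: observed counts match expected distribution
H₁: observed counts differ from expected distribution
df = k - 1 = 2
χ² = Σ(O - E)²/E
   = (51 - 60.9)²/60.9 + (15 - 7.7)²/7.7 + (18 - 15.4)²/15.4
   = 1.609 + 6.921 + 0.439
   = 8.97
p-value = 0.0113

Since p-value > α = 0.01, we fail to reject H₀.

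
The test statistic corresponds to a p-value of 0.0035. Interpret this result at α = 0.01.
Since p = 0.0035 < α = 0.01, reject H₀.
There is sufficient evidence to reject the null hypothesis; the result is statistically significant at the 0.01 level.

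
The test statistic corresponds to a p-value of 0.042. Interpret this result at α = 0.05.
Since p = 0.042 < α = 0.05, reject H₀.
There is sufficient evidence to reject the null hypothesis; the result is statistically significant at the 0.05 level.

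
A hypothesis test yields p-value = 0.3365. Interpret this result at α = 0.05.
Since p = 0.3365 > α = 0.05, fail to reject H₀.
There is insufficient evidence to reject the null hypothesis; the result is not statistically significant at the 0.05 level.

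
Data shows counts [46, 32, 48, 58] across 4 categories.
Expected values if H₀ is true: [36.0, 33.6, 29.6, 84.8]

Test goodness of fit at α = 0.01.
Chi-square goodness of fit test:
H₀: observed counts match expected distribution
H₁: observed counts differ from expected distribution
df = k - 1 = 3
χ² = Σ(O - E)²/E
   = (46 - 36.0)²/36.0 + (32 - 33.6)²/33.6 + (48 - 29.6)²/29.6 + (58 - 84.8)²/84.8
   = 2.778 + 0.076 + 11.438 + 8.470
   = 22.76
p-value < 0.0001

Since p-value < α = 0.01, we reject H₀.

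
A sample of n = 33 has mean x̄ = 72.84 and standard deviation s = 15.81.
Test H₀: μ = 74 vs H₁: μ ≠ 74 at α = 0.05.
One-sample t-test:
H₀: μ = 74
H₁: μ ≠ 74
df = n - 1 = 32
t = (x̄ - μ₀) / (s/√n) = (72.84 - 74) / (15.81/√33) = -0.421
p-value = 0.6762

Since p-value > α = 0.05, we fail to reject H₀.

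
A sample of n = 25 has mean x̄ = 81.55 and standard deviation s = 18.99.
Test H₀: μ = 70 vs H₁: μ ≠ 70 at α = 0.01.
One-sample t-test:
H₀: μ = 70
H₁: μ ≠ 70
df = n - 1 = 24
t = (x̄ - μ₀) / (s/√n) = (81.55 - 70) / (18.99/√25) = 3.041
p-value = 0.0056

Since p-value < α = 0.01, we reject H₀.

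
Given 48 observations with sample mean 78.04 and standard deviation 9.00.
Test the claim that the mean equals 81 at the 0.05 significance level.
One-sample t-test:
H₀: μ = 81
H₁: μ ≠ 81
df = n - 1 = 47
t = (x̄ - μ₀) / (s/√n) = (78.04 - 81) / (9.00/√48) = -2.279
p-value = 0.0273

Since p-value < α = 0.05, we reject H₀.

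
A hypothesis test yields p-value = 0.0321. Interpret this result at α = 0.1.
Since p = 0.0321 < α = 0.1, reject H₀.
There is sufficient evidence to reject the null hypothesis; the result is statistically significant at the 0.1 level.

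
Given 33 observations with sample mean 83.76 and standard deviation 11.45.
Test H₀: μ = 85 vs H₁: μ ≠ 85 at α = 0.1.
One-sample t-test:
H₀: μ = 85
H₁: μ ≠ 85
df = n - 1 = 32
t = (x̄ - μ₀) / (s/√n) = (83.76 - 85) / (11.45/√33) = -0.622
p-value = 0.5383

Since p-value > α = 0.1, we fail to reject H₀.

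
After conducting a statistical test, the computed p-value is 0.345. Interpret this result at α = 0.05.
Since p = 0.345 > α = 0.05, fail to reject H₀.
There is insufficient evidence to reject the null hypothesis; the result is not statistically significant at the 0.05 level.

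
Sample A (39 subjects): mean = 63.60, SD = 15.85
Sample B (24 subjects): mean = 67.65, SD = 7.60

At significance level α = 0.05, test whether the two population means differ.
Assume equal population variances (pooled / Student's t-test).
Student's two-sample t-test (equal variances):
H₀: μ₁ = μ₂
H₁: μ₁ ≠ μ₂
df = n₁ + n₂ - 2 = 61
Pooled variance s_p² = [(n₁-1)s₁² + (n₂-1)s₂²] / (n₁ + n₂ - 2) = [(38)(15.85²) + (23)(7.60²)] / 61 = 178.2776
SE = √(s_p²(1/n₁ + 1/n₂)) = √(178.2776 × (1/39 + 1/24)) = 3.4640
t = (x̄₁ - x̄₂) / SE = (63.60 - 67.65) / 3.4640 = -4.05 / 3.4640 = -1.169
p-value = 0.2469

Since p-value > α = 0.05, we fail to reject H₀.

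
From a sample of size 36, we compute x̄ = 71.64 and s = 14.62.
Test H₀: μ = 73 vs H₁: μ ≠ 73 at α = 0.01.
One-sample t-test:
H₀: μ = 73
H₁: μ ≠ 73
df = n - 1 = 35
t = (x̄ - μ₀) / (s/√n) = (71.64 - 73) / (14.62/√36) = -0.558
p-value = 0.5803

Since p-value > α = 0.01, we fail to reject H₀.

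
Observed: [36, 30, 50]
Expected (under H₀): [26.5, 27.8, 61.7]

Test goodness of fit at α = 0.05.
Chi-square goodness of fit test:
H₀: observed counts match expected distribution
H₁: observed counts differ from expected distribution
df = k - 1 = 2
χ² = Σ(O - E)²/E
   = (36 - 26.5)²/26.5 + (30 - 27.8)²/27.8 + (50 - 61.7)²/61.7
   = 3.406 + 0.174 + 2.219
   = 5.80
p-value = 0.0551

Since p-value > α = 0.05, we fail to reject H₀.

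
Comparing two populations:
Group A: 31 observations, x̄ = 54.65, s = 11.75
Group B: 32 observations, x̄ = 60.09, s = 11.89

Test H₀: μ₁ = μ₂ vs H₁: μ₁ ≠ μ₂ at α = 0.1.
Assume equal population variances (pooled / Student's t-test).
Student's two-sample t-test (equal variances):
H₀: μ₁ = μ₂
H₁: μ₁ ≠ μ₂
df = n₁ + n₂ - 2 = 61
Pooled variance s_p² = [(n₁-1)s₁² + (n₂-1)s₂²] / (n₁ + n₂ - 2) = [(30)(11.75²) + (31)(11.89²)] / 61 = 139.7444
SE = √(s_p²(1/n₁ + 1/n₂)) = √(139.7444 × (1/31 + 1/32)) = 2.9791
t = (x̄₁ - x̄₂) / SE = (54.65 - 60.09) / 2.9791 = -5.44 / 2.9791 = -1.826
p-value = 0.0727

Since p-value < α = 0.1, we reject H₀.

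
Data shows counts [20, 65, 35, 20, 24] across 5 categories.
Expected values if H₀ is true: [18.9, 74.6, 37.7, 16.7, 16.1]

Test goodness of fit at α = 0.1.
Chi-square goodness of fit test:
H₀: observed counts match expected distribution
H₁: observed counts differ from expected distribution
df = k - 1 = 4
χ² = Σ(O - E)²/E
   = (20 - 18.9)²/18.9 + (65 - 74.6)²/74.6 + (35 - 37.7)²/37.7 + (20 - 16.7)²/16.7 + (24 - 16.1)²/16.1
   = 0.064 + 1.235 + 0.193 + 0.652 + 3.876
   = 6.02
p-value = 0.1976

Since p-value > α = 0.1, we fail to reject H₀.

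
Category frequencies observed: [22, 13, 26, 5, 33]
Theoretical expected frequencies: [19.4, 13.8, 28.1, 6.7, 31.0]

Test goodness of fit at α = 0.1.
Chi-square goodness of fit test:
H₀: observed counts match expected distribution
H₁: observed counts differ from expected distribution
df = k - 1 = 4
χ² = Σ(O - E)²/E
   = (22 - 19.4)²/19.4 + (13 - 13.8)²/13.8 + (26 - 28.1)²/28.1 + (5 - 6.7)²/6.7 + (33 - 31.0)²/31.0
   = 0.348 + 0.046 + 0.157 + 0.431 + 0.129
   = 1.11
p-value = 0.8923

Since p-value > α = 0.1, we fail to reject H₀.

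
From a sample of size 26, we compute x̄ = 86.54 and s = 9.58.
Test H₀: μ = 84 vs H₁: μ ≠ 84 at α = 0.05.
One-sample t-test:
H₀: μ = 84
H₁: μ ≠ 84
df = n - 1 = 25
t = (x̄ - μ₀) / (s/√n) = (86.54 - 84) / (9.58/√26) = 1.352
p-value = 0.1885

Since p-value > α = 0.05, we fail to reject H₀.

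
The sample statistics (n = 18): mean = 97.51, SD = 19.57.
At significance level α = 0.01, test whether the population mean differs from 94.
One-sample t-test:
H₀: μ = 94
H₁: μ ≠ 94
df = n - 1 = 17
t = (x̄ - μ₀) / (s/√n) = (97.51 - 94) / (19.57/√18) = 0.761
p-value = 0.4571

Since p-value > α = 0.01, we fail to reject H₀.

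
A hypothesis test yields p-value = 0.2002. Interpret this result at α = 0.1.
Since p = 0.2002 > α = 0.1, fail to reject H₀.
There is insufficient evidence to reject the null hypothesis; the result is not statistically significant at the 0.1 level.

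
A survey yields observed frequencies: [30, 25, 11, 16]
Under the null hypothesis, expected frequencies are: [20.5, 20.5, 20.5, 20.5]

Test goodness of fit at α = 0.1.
Chi-square goodness of fit test:
H₀: observed counts match expected distribution
H₁: observed counts differ from expected distribution
df = k - 1 = 3
χ² = Σ(O - E)²/E
   = (30 - 20.5)²/20.5 + (25 - 20.5)²/20.5 + (11 - 20.5)²/20.5 + (16 - 20.5)²/20.5
   = 4.402 + 0.988 + 4.402 + 0.988
   = 10.78
p-value = 0.0130

Since p-value < α = 0.1, we reject H₀.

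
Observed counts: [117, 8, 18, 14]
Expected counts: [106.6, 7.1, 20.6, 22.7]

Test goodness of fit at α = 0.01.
Chi-square goodness of fit test:
H₀: observed counts match expected distribution
H₁: observed counts differ from expected distribution
df = k - 1 = 3
χ² = Σ(O - E)²/E
   = (117 - 106.6)²/106.6 + (8 - 7.1)²/7.1 + (18 - 20.6)²/20.6 + (14 - 22.7)²/22.7
   = 1.015 + 0.114 + 0.328 + 3.334
   = 4.79
p-value = 0.1877

Since p-value > α = 0.01, we fail to reject H₀.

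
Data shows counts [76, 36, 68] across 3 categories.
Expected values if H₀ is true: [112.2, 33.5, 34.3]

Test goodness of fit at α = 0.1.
Chi-square goodness of fit test:
H₀: observed counts match expected distribution
H₁: observed counts differ from expected distribution
df = k - 1 = 2
χ² = Σ(O - E)²/E
   = (76 - 112.2)²/112.2 + (36 - 33.5)²/33.5 + (68 - 34.3)²/34.3
   = 11.680 + 0.187 + 33.110
   = 44.98
p-value < 0.0001

Since p-value < α = 0.1, we reject H₀.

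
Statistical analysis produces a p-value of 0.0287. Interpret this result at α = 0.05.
Since p = 0.0287 < α = 0.05, reject H₀.
There is sufficient evidence to reject the null hypothesis; the result is statistically significant at the 0.05 level.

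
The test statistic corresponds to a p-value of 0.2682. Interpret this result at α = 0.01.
Since p = 0.2682 > α = 0.01, fail to reject H₀.
There is insufficient evidence to reject the null hypothesis; the result is not statistically significant at the 0.01 level.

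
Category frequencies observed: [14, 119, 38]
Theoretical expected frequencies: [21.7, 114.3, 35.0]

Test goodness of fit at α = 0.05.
Chi-square goodness of fit test:
H₀: observed counts match expected distribution
H₁: observed counts differ from expected distribution
df = k - 1 = 2
χ² = Σ(O - E)²/E
   = (14 - 21.7)²/21.7 + (119 - 114.3)²/114.3 + (38 - 35.0)²/35.0
   = 2.732 + 0.193 + 0.257
   = 3.18
p-value = 0.2037

Since p-value > α = 0.05, we fail to reject H₀.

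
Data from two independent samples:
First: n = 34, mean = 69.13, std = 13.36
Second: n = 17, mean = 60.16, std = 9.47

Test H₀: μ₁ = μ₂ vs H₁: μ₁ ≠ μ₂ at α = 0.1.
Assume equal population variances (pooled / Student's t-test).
Student's two-sample t-test (equal variances):
H₀: μ₁ = μ₂
H₁: μ₁ ≠ μ₂
df = n₁ + n₂ - 2 = 49
Pooled variance s_p² = [(n₁-1)s₁² + (n₂-1)s₂²] / (n₁ + n₂ - 2) = [(33)(13.36²) + (16)(9.47²)] / 49 = 149.4908
SE = √(s_p²(1/n₁ + 1/n₂)) = √(149.4908 × (1/34 + 1/17)) = 3.6319
t = (x̄₁ - x̄₂) / SE = (69.13 - 60.16) / 3.6319 = 8.97 / 3.6319 = 2.470
p-value = 0.0170

Since p-value < α = 0.1, we reject H₀.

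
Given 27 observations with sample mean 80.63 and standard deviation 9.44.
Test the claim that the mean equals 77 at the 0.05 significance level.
One-sample t-test:
H₀: μ = 77
H₁: μ ≠ 77
df = n - 1 = 26
t = (x̄ - μ₀) / (s/√n) = (80.63 - 77) / (9.44/√27) = 1.998
p-value = 0.0563

Since p-value > α = 0.05, we fail to reject H₀.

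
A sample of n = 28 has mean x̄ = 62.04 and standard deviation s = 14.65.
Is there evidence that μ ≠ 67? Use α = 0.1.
One-sample t-test:
H₀: μ = 67
H₁: μ ≠ 67
df = n - 1 = 27
t = (x̄ - μ₀) / (s/√n) = (62.04 - 67) / (14.65/√28) = -1.792
p-value = 0.0844

Since p-value < α = 0.1, we reject H₀.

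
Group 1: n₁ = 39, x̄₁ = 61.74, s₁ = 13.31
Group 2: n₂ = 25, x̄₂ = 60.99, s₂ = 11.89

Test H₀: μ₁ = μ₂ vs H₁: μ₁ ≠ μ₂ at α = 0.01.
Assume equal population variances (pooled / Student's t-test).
Student's two-sample t-test (equal variances):
H₀: μ₁ = μ₂
H₁: μ₁ ≠ μ₂
df = n₁ + n₂ - 2 = 62
Pooled variance s_p² = [(n₁-1)s₁² + (n₂-1)s₂²] / (n₁ + n₂ - 2) = [(38)(13.31²) + (24)(11.89²)] / 62 = 163.3042
SE = √(s_p²(1/n₁ + 1/n₂)) = √(163.3042 × (1/39 + 1/25)) = 3.2741
t = (x̄₁ - x̄₂) / SE = (61.74 - 60.99) / 3.2741 = 0.75 / 3.2741 = 0.229
p-value = 0.8196

Since p-value > α = 0.01, we fail to reject H₀.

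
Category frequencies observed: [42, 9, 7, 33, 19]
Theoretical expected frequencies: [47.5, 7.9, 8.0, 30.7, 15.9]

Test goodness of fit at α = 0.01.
Chi-square goodness of fit test:
H₀: observed counts match expected distribution
H₁: observed counts differ from expected distribution
df = k - 1 = 4
χ² = Σ(O - E)²/E
   = (42 - 47.5)²/47.5 + (9 - 7.9)²/7.9 + (7 - 8.0)²/8.0 + (33 - 30.7)²/30.7 + (19 - 15.9)²/15.9
   = 0.637 + 0.153 + 0.125 + 0.172 + 0.604
   = 1.69
p-value = 0.7922

Since p-value > α = 0.01, we fail to reject H₀.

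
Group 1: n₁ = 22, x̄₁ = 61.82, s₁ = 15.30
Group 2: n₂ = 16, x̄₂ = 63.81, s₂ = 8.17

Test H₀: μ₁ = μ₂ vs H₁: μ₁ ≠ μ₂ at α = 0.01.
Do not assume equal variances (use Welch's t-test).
Welch's two-sample t-test:
H₀: μ₁ = μ₂
H₁: μ₁ ≠ μ₂
s₁²/n₁ = 15.30²/22 = 10.6405,  s₂²/n₂ = 8.17²/16 = 4.1718
SE = √(s₁²/n₁ + s₂²/n₂) = √(10.6405 + 4.1718) = 3.8487
df (Welch-Satterthwaite) = (s₁²/n₁ + s₂²/n₂)² / [(s₁²/n₁)²/(n₁-1) + (s₂²/n₂)²/(n₂-1)] ≈ 33.49
t = (x̄₁ - x̄₂) / SE = (61.82 - 63.81) / 3.8487 = -1.99 / 3.8487 = -0.517
p-value = 0.6085

Since p-value > α = 0.01, we fail to reject H₀.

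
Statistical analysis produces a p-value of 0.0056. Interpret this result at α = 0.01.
Since p = 0.0056 < α = 0.01, reject H₀.
There is sufficient evidence to reject the null hypothesis; the result is statistically significant at the 0.01 level.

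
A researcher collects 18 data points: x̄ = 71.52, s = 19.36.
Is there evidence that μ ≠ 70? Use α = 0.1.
One-sample t-test:
H₀: μ = 70
H₁: μ ≠ 70
df = n - 1 = 17
t = (x̄ - μ₀) / (s/√n) = (71.52 - 70) / (19.36/√18) = 0.333
p-value = 0.7431

Since p-value > α = 0.1, we fail to reject H₀.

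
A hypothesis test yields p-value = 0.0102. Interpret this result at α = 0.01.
Since p = 0.0102 > α = 0.01, fail to reject H₀.
There is insufficient evidence to reject the null hypothesis; the result is not statistically significant at the 0.01 level.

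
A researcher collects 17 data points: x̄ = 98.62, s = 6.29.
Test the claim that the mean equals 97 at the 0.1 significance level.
One-sample t-test:
H₀: μ = 97
H₁: μ ≠ 97
df = n - 1 = 16
t = (x̄ - μ₀) / (s/√n) = (98.62 - 97) / (6.29/√17) = 1.062
p-value = 0.3040

Since p-value > α = 0.1, we fail to reject H₀.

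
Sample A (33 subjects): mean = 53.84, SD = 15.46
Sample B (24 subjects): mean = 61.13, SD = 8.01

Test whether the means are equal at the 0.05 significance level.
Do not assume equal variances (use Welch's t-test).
Welch's two-sample t-test:
H₀: μ₁ = μ₂
H₁: μ₁ ≠ μ₂
s₁²/n₁ = 15.46²/33 = 7.2428,  s₂²/n₂ = 8.01²/24 = 2.6733
SE = √(s₁²/n₁ + s₂²/n₂) = √(7.2428 + 2.6733) = 3.1490
df (Welch-Satterthwaite) = (s₁²/n₁ + s₂²/n₂)² / [(s₁²/n₁)²/(n₁-1) + (s₂²/n₂)²/(n₂-1)] ≈ 50.42
t = (x̄₁ - x̄₂) / SE = (53.84 - 61.13) / 3.1490 = -7.29 / 3.1490 = -2.315
p-value = 0.0247

Since p-value < α = 0.05, we reject H₀.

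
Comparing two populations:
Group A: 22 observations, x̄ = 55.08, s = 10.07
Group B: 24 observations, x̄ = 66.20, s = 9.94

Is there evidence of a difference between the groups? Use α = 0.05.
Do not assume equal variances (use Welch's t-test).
Welch's two-sample t-test:
H₀: μ₁ = μ₂
H₁: μ₁ ≠ μ₂
s₁²/n₁ = 10.07²/22 = 4.6093,  s₂²/n₂ = 9.94²/24 = 4.1168
SE = √(s₁²/n₁ + s₂²/n₂) = √(4.6093 + 4.1168) = 2.9540
df (Welch-Satterthwaite) = (s₁²/n₁ + s₂²/n₂)² / [(s₁²/n₁)²/(n₁-1) + (s₂²/n₂)²/(n₂-1)] ≈ 43.55
t = (x̄₁ - x̄₂) / SE = (55.08 - 66.20) / 2.9540 = -11.12 / 2.9540 = -3.764
p-value = 0.0005

Since p-value < α = 0.05, we reject H₀.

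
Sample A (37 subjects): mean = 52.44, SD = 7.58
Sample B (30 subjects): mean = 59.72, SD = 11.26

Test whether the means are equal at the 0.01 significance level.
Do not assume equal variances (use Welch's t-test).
Welch's two-sample t-test:
H₀: μ₁ = μ₂
H₁: μ₁ ≠ μ₂
s₁²/n₁ = 7.58²/37 = 1.5529,  s₂²/n₂ = 11.26²/30 = 4.2263
SE = √(s₁²/n₁ + s₂²/n₂) = √(1.5529 + 4.2263) = 2.4040
df (Welch-Satterthwaite) = (s₁²/n₁ + s₂²/n₂)² / [(s₁²/n₁)²/(n₁-1) + (s₂²/n₂)²/(n₂-1)] ≈ 48.91
t = (x̄₁ - x̄₂) / SE = (52.44 - 59.72) / 2.4040 = -7.28 / 2.4040 = -3.028
p-value = 0.0039

Since p-value < α = 0.01, we reject H₀.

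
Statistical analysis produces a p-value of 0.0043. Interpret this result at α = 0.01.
Since p = 0.0043 < α = 0.01, reject H₀.
There is sufficient evidence to reject the null hypothesis; the result is statistically significant at the 0.01 level.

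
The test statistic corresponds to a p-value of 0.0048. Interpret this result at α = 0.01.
Since p = 0.0048 < α = 0.01, reject H₀.
There is sufficient evidence to reject the null hypothesis; the result is statistically significant at the 0.01 level.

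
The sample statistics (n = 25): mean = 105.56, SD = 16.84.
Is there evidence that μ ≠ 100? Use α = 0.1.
One-sample t-test:
H₀: μ = 100
H₁: μ ≠ 100
df = n - 1 = 24
t = (x̄ - μ₀) / (s/√n) = (105.56 - 100) / (16.84/√25) = 1.651
p-value = 0.1118

Since p-value > α = 0.1, we fail to reject H₀.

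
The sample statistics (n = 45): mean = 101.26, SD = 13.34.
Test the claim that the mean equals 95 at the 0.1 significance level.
One-sample t-test:
H₀: μ = 95
H₁: μ ≠ 95
df = n - 1 = 44
t = (x̄ - μ₀) / (s/√n) = (101.26 - 95) / (13.34/√45) = 3.148
p-value = 0.0030

Since p-value < α = 0.1, we reject H₀.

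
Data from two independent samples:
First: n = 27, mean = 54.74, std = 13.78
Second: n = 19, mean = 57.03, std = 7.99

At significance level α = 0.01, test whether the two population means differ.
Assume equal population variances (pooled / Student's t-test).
Student's two-sample t-test (equal variances):
H₀: μ₁ = μ₂
H₁: μ₁ ≠ μ₂
df = n₁ + n₂ - 2 = 44
Pooled variance s_p² = [(n₁-1)s₁² + (n₂-1)s₂²] / (n₁ + n₂ - 2) = [(26)(13.78²) + (18)(7.99²)] / 44 = 138.3232
SE = √(s_p²(1/n₁ + 1/n₂)) = √(138.3232 × (1/27 + 1/19)) = 3.5218
t = (x̄₁ - x̄₂) / SE = (54.74 - 57.03) / 3.5218 = -2.29 / 3.5218 = -0.650
p-value = 0.5189

Since p-value > α = 0.01, we fail to reject H₀.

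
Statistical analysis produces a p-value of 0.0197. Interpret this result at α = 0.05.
Since p = 0.0197 < α = 0.05, reject H₀.
There is sufficient evidence to reject the null hypothesis; the result is statistically significant at the 0.05 level.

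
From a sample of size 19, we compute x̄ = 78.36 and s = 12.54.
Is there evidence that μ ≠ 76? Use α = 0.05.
One-sample t-test:
H₀: μ = 76
H₁: μ ≠ 76
df = n - 1 = 18
t = (x̄ - μ₀) / (s/√n) = (78.36 - 76) / (12.54/√19) = 0.820
p-value = 0.4228

Since p-value > α = 0.05, we fail to reject H₀.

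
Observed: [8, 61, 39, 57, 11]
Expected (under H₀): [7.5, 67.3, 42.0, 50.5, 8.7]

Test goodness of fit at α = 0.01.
Chi-square goodness of fit test:
H₀: observed counts match expected distribution
H₁: observed counts differ from expected distribution
df = k - 1 = 4
χ² = Σ(O - E)²/E
   = (8 - 7.5)²/7.5 + (61 - 67.3)²/67.3 + (39 - 42.0)²/42.0 + (57 - 50.5)²/50.5 + (11 - 8.7)²/8.7
   = 0.033 + 0.590 + 0.214 + 0.837 + 0.608
   = 2.28
p-value = 0.6840

Since p-value > α = 0.01, we fail to reject H₀.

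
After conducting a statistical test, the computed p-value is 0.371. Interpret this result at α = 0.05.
Since p = 0.371 > α = 0.05, fail to reject H₀.
There is insufficient evidence to reject the null hypothesis; the result is not statistically significant at the 0.05 level.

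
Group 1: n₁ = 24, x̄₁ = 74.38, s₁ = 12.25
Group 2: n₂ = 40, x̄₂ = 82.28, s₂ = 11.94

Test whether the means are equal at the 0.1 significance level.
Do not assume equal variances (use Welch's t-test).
Welch's two-sample t-test:
H₀: μ₁ = μ₂
H₁: μ₁ ≠ μ₂
s₁²/n₁ = 12.25²/24 = 6.2526,  s₂²/n₂ = 11.94²/40 = 3.5641
SE = √(s₁²/n₁ + s₂²/n₂) = √(6.2526 + 3.5641) = 3.1332
df (Welch-Satterthwaite) = (s₁²/n₁ + s₂²/n₂)² / [(s₁²/n₁)²/(n₁-1) + (s₂²/n₂)²/(n₂-1)] ≈ 47.58
t = (x̄₁ - x̄₂) / SE = (74.38 - 82.28) / 3.1332 = -7.90 / 3.1332 = -2.521
p-value = 0.0151

Since p-value < α = 0.1, we reject H₀.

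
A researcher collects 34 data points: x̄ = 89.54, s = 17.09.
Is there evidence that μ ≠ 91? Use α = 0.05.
One-sample t-test:
H₀: μ = 91
H₁: μ ≠ 91
df = n - 1 = 33
t = (x̄ - μ₀) / (s/√n) = (89.54 - 91) / (17.09/√34) = -0.498
p-value = 0.6217

Since p-value > α = 0.05, we fail to reject H₀.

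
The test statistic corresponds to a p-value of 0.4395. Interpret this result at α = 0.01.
Since p = 0.4395 > α = 0.01, fail to reject H₀.
There is insufficient evidence to reject the null hypothesis; the result is not statistically significant at the 0.01 level.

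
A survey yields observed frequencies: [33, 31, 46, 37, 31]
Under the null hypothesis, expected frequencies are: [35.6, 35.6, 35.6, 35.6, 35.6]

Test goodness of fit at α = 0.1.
Chi-square goodness of fit test:
H₀: observed counts match expected distribution
H₁: observed counts differ from expected distribution
df = k - 1 = 4
χ² = Σ(O - E)²/E
   = (33 - 35.6)²/35.6 + (31 - 35.6)²/35.6 + (46 - 35.6)²/35.6 + (37 - 35.6)²/35.6 + (31 - 35.6)²/35.6
   = 0.190 + 0.594 + 3.038 + 0.055 + 0.594
   = 4.47
p-value = 0.3459

Since p-value > α = 0.1, we fail to reject H₀.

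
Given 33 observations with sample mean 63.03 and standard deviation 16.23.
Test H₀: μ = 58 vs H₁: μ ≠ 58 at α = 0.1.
One-sample t-test:
H₀: μ = 58
H₁: μ ≠ 58
df = n - 1 = 32
t = (x̄ - μ₀) / (s/√n) = (63.03 - 58) / (16.23/√33) = 1.780
p-value = 0.0845

Since p-value < α = 0.1, we reject H₀.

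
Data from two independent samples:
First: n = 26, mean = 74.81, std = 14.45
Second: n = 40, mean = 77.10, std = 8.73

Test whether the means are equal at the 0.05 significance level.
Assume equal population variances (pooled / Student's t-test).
Student's two-sample t-test (equal variances):
H₀: μ₁ = μ₂
H₁: μ₁ ≠ μ₂
df = n₁ + n₂ - 2 = 64
Pooled variance s_p² = [(n₁-1)s₁² + (n₂-1)s₂²] / (n₁ + n₂ - 2) = [(25)(14.45²) + (39)(8.73²)] / 64 = 128.0057
SE = √(s_p²(1/n₁ + 1/n₂)) = √(128.0057 × (1/26 + 1/40)) = 2.8502
t = (x̄₁ - x̄₂) / SE = (74.81 - 77.10) / 2.8502 = -2.29 / 2.8502 = -0.803
p-value = 0.4247

Since p-value > α = 0.05, we fail to reject H₀.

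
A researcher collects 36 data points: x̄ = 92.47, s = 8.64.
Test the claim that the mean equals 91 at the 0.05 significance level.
One-sample t-test:
H₀: μ = 91
H₁: μ ≠ 91
df = n - 1 = 35
t = (x̄ - μ₀) / (s/√n) = (92.47 - 91) / (8.64/√36) = 1.021
p-value = 0.3143

Since p-value > α = 0.05, we fail to reject H₀.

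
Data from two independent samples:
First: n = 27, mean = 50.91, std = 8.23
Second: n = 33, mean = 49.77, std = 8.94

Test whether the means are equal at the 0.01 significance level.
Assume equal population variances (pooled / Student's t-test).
Student's two-sample t-test (equal variances):
H₀: μ₁ = μ₂
H₁: μ₁ ≠ μ₂
df = n₁ + n₂ - 2 = 58
Pooled variance s_p² = [(n₁-1)s₁² + (n₂-1)s₂²] / (n₁ + n₂ - 2) = [(26)(8.23²) + (32)(8.94²)] / 58 = 74.4588
SE = √(s_p²(1/n₁ + 1/n₂)) = √(74.4588 × (1/27 + 1/33)) = 2.2392
t = (x̄₁ - x̄₂) / SE = (50.91 - 49.77) / 2.2392 = 1.14 / 2.2392 = 0.509
p-value = 0.6126

Since p-value > α = 0.01, we fail to reject H₀.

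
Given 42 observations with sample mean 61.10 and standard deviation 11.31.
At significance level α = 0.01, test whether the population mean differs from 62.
One-sample t-test:
H₀: μ = 62
H₁: μ ≠ 62
df = n - 1 = 41
t = (x̄ - μ₀) / (s/√n) = (61.10 - 62) / (11.31/√42) = -0.516
p-value = 0.6088

Since p-value > α = 0.01, we fail to reject H₀.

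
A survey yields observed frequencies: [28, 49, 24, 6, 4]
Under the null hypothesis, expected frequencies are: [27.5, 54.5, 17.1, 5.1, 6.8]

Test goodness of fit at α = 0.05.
Chi-square goodness of fit test:
H₀: observed counts match expected distribution
H₁: observed counts differ from expected distribution
df = k - 1 = 4
χ² = Σ(O - E)²/E
   = (28 - 27.5)²/27.5 + (49 - 54.5)²/54.5 + (24 - 17.1)²/17.1 + (6 - 5.1)²/5.1 + (4 - 6.8)²/6.8
   = 0.009 + 0.555 + 2.784 + 0.159 + 1.153
   = 4.66
p-value = 0.3240

Since p-value > α = 0.05, we fail to reject H₀.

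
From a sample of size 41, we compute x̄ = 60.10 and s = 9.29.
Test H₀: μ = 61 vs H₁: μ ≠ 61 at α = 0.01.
One-sample t-test:
H₀: μ = 61
H₁: μ ≠ 61
df = n - 1 = 40
t = (x̄ - μ₀) / (s/√n) = (60.10 - 61) / (9.29/√41) = -0.620
p-value = 0.5386

Since p-value > α = 0.01, we fail to reject H₀.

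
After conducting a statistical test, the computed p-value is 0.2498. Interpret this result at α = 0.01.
Since p = 0.2498 > α = 0.01, fail to reject H₀.
There is insufficient evidence to reject the null hypothesis; the result is not statistically significant at the 0.01 level.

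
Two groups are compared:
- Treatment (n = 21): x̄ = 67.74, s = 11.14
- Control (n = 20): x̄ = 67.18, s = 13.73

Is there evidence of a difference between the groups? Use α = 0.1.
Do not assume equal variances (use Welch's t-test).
Welch's two-sample t-test:
H₀: μ₁ = μ₂
H₁: μ₁ ≠ μ₂
s₁²/n₁ = 11.14²/21 = 5.9095,  s₂²/n₂ = 13.73²/20 = 9.4256
SE = √(s₁²/n₁ + s₂²/n₂) = √(5.9095 + 9.4256) = 3.9160
df (Welch-Satterthwaite) = (s₁²/n₁ + s₂²/n₂)² / [(s₁²/n₁)²/(n₁-1) + (s₂²/n₂)²/(n₂-1)] ≈ 36.62
t = (x̄₁ - x̄₂) / SE = (67.74 - 67.18) / 3.9160 = 0.56 / 3.9160 = 0.143
p-value = 0.8871

Since p-value > α = 0.1, we fail to reject H₀.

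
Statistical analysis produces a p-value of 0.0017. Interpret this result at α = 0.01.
Since p = 0.0017 < α = 0.01, reject H₀.
There is sufficient evidence to reject the null hypothesis; the result is statistically significant at the 0.01 level.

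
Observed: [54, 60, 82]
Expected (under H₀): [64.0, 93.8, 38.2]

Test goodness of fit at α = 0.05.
Chi-square goodness of fit test:
H₀: observed counts match expected distribution
H₁: observed counts differ from expected distribution
df = k - 1 = 2
χ² = Σ(O - E)²/E
   = (54 - 64.0)²/64.0 + (60 - 93.8)²/93.8 + (82 - 38.2)²/38.2
   = 1.562 + 12.180 + 50.221
   = 63.96
p-value < 0.0001

Since p-value < α = 0.05, we reject H₀.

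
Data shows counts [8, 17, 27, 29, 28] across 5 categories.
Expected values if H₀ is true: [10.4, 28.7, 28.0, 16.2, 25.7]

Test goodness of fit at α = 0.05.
Chi-square goodness of fit test:
H₀: observed counts match expected distribution
H₁: observed counts differ from expected distribution
df = k - 1 = 4
χ² = Σ(O - E)²/E
   = (8 - 10.4)²/10.4 + (17 - 28.7)²/28.7 + (27 - 28.0)²/28.0 + (29 - 16.2)²/16.2 + (28 - 25.7)²/25.7
   = 0.554 + 4.770 + 0.036 + 10.114 + 0.206
   = 15.68
p-value = 0.0035

Since p-value < α = 0.05, we reject H₀.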